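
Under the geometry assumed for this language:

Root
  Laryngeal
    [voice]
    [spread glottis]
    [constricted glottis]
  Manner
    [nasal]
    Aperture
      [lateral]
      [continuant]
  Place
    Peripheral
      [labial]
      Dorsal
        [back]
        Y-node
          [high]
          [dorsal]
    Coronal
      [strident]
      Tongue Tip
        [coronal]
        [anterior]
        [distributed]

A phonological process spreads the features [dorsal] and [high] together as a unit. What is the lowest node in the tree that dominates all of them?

[dorsal] is immediately dominated by Y-node.
[high] is immediately dominated by Y-node.
Y-node is the lowest common ancestor — every listed feature sits under it, and no single subconstituent of Y-node covers them all.

Y-node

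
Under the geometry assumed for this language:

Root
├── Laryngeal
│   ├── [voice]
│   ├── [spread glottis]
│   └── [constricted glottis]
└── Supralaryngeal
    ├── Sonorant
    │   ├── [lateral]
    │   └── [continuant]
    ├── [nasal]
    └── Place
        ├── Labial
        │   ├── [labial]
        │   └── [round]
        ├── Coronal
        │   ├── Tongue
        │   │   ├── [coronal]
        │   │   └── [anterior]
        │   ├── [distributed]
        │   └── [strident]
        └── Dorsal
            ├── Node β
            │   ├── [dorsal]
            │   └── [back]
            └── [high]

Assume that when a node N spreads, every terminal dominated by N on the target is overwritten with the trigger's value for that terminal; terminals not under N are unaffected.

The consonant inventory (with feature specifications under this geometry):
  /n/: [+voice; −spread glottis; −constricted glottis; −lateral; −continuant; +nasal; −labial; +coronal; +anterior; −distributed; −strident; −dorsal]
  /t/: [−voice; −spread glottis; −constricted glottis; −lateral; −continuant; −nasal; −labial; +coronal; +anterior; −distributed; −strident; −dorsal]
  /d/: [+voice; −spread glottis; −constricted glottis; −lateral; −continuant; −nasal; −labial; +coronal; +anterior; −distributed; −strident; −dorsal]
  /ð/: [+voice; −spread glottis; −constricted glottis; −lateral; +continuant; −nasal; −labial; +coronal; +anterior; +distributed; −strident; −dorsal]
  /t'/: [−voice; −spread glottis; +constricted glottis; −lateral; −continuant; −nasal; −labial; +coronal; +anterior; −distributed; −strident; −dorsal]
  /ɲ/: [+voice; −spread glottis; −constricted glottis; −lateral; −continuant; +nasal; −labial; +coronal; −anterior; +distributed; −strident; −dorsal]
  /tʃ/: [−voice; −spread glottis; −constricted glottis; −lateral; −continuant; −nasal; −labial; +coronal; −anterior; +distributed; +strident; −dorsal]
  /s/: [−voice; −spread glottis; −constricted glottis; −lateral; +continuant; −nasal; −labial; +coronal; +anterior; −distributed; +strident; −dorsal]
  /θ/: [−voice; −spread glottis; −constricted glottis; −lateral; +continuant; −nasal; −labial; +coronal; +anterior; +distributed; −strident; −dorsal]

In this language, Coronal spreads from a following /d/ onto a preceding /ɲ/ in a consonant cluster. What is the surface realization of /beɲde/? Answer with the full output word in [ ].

Coronal immediately or transitively dominates [coronal], [anterior], [distributed], [strident].
Spreading Coronal from /d/ onto /ɲ/ replaces those values with /d/'s: [+coronal], [+anterior], [−distributed], [−strident]. Features outside Coronal ([voice], [spread glottis], [constricted glottis], …) stay as in /ɲ/.
The resulting bundle matches /n/ in the inventory; substituting it for /ɲ/ gives [bende].

[bende]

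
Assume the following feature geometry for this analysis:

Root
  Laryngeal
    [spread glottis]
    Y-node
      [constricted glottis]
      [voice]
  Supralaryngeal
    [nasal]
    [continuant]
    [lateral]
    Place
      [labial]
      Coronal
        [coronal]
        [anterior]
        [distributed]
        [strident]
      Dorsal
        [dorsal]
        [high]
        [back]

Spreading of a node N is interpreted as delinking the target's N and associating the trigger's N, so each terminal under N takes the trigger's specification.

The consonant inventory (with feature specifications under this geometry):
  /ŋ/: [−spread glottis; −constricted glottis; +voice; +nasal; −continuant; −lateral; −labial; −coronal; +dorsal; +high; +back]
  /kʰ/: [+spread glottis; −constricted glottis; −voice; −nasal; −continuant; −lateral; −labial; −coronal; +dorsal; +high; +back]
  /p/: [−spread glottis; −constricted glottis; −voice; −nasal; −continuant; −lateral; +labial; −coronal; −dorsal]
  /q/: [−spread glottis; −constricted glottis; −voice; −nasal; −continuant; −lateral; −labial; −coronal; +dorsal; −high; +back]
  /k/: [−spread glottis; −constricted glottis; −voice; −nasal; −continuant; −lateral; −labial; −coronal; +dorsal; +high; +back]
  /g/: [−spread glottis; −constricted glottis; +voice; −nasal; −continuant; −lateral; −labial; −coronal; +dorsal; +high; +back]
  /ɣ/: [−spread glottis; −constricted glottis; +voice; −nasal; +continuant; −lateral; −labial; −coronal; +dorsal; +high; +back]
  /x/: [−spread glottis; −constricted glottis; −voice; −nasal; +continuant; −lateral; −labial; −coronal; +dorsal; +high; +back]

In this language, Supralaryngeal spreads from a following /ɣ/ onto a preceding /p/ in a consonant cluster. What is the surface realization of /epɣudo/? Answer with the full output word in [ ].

Supralaryngeal immediately or transitively dominates [nasal], [continuant], [lateral], [labial], [coronal], [anterior], [distributed], [strident], [dorsal], [high], [back].
After delinking /p/'s Supralaryngeal and linking /ɣ/'s, the affected terminals become [−nasal], [+continuant], [−lateral], [−labial], [−coronal], [+dorsal], [+high], [+back]; [spread glottis], [constricted glottis], [voice] (outside Supralaryngeal) are retained from /p/.
Among the inventory, only /x/ has exactly this specification, giving the surface form [exɣudo].

[exɣudo]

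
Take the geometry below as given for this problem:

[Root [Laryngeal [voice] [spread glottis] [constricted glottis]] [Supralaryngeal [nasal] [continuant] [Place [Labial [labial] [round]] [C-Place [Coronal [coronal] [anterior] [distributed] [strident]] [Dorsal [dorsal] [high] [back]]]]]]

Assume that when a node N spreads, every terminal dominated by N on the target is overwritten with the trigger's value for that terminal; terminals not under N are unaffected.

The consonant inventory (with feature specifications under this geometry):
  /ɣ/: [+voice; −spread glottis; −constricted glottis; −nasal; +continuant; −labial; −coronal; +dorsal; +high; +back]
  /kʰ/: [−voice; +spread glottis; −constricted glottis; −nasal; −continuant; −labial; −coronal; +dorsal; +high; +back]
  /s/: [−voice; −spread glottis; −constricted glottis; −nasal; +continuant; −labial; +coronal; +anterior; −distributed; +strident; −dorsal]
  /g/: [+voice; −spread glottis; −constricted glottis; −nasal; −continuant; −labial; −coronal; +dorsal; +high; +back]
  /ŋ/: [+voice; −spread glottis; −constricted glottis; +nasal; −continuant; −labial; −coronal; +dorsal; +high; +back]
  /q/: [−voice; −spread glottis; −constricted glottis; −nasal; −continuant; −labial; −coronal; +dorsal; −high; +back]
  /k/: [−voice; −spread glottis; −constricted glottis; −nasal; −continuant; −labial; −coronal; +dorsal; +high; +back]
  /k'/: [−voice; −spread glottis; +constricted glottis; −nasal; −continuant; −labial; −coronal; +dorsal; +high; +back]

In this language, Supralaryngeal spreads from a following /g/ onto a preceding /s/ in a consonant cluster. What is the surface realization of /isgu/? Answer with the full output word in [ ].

[ikgu]

The Supralaryngeal node dominates the terminals [nasal], [continuant], [labial], [round], [coronal], [anterior], [distributed], [strident], [dorsal], [high], [back].
The target acquires /g/'s values for everything under Supralaryngeal — [−nasal], [−continuant], [−labial], [−coronal], [+dorsal], [+high], [+back] — while keeping its own [voice], [spread glottis], [constricted glottis].
The resulting bundle matches /k/ in the inventory; substituting it for /s/ gives [ikgu].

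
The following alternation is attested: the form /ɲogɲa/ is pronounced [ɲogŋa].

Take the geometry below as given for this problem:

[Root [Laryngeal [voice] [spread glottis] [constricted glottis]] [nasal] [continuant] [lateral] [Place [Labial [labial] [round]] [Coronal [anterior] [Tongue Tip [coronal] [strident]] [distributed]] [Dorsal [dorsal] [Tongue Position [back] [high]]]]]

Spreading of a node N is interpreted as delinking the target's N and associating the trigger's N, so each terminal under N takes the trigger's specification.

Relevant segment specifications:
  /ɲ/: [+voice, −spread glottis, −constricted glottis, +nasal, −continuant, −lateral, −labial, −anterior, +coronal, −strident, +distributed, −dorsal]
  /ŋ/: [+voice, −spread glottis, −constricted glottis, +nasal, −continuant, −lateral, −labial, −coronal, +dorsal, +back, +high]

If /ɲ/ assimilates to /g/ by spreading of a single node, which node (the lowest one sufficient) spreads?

Place

Feature comparison: [coronal], [anterior], [distributed], [strident], [dorsal], [high], [back] differ between /ɲ/ and [ŋ]; the remaining terminals match.
Tracing each changed feature up the tree, the paths first meet at Place; any lower node misses at least one of them.
Spreading Place from /g/ overwrites each of those terminals with /g/'s values, yielding exactly [ŋ].
Since [nasal] is preserved even though /g/ disagrees there, no node above Place spread.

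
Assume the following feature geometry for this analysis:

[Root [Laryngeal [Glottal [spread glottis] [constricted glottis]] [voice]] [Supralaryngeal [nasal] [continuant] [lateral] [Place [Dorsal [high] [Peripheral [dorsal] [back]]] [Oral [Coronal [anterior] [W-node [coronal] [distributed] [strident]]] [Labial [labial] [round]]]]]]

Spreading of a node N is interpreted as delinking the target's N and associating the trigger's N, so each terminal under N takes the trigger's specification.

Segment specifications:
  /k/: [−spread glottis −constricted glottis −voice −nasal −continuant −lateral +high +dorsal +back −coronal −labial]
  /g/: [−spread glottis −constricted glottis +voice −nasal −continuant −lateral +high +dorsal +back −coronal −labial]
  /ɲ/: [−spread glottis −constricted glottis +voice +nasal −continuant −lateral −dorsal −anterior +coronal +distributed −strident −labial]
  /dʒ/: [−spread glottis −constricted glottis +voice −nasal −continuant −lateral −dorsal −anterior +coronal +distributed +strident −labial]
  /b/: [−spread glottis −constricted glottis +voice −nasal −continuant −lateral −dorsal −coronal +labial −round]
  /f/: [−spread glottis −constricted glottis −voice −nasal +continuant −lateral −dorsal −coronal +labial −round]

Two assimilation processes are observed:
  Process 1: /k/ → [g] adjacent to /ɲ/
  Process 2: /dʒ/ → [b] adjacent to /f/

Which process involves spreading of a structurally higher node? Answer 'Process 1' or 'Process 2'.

Process 1 alters [voice]; the lowest dominating node is [voice] (depth 2 from Root).
Process 2: the features that change are [labial], [round], [coronal], [anterior], [distributed], [strident]; the minimal node is Oral (depth 3).
Depth 2 < depth 3; Process 1 involves the structurally higher constituent [voice].

Process 1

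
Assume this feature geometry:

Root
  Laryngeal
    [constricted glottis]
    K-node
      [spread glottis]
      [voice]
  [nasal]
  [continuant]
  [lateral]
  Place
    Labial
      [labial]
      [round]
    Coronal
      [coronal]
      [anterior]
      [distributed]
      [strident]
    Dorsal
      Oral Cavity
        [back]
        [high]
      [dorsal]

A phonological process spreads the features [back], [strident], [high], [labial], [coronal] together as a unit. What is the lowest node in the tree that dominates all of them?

Place

[back] is immediately dominated by Oral Cavity.
[strident] is immediately dominated by Coronal.
[high] is immediately dominated by Oral Cavity.
[labial] is immediately dominated by Labial.
[coronal] is immediately dominated by Coronal.
Place is the lowest common ancestor — every listed feature sits under it, and no single subconstituent of Place covers them all.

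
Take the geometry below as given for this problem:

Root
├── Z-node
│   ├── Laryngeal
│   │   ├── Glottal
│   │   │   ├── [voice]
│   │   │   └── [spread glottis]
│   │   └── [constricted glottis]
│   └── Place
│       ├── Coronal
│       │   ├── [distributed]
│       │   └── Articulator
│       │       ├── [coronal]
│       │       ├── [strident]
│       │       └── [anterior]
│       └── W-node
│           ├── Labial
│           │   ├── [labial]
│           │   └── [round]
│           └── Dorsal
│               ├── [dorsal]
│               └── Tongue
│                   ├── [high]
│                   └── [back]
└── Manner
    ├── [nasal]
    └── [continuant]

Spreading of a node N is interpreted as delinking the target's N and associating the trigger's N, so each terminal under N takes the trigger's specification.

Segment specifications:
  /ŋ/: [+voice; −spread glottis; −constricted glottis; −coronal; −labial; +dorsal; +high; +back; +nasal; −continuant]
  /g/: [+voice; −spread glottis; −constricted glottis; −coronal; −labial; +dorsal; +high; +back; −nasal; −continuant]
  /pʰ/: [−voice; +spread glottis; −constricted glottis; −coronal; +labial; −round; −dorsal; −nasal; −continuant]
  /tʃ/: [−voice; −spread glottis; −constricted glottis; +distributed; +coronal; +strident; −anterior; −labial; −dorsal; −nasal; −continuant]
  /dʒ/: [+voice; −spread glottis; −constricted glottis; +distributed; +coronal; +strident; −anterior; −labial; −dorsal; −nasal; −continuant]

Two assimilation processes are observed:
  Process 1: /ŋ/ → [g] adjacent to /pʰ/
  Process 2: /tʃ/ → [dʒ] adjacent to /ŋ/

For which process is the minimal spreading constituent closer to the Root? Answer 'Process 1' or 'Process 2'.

Process 1: the feature that changes is [nasal]; the minimal node is [nasal] (depth 2).
Process 2: the feature that changes is [voice]; the minimal node is [voice] (depth 4).
[nasal] (depth 2) sits above [voice] (depth 4), making Process 1 the one with the higher spreading node.

Process 1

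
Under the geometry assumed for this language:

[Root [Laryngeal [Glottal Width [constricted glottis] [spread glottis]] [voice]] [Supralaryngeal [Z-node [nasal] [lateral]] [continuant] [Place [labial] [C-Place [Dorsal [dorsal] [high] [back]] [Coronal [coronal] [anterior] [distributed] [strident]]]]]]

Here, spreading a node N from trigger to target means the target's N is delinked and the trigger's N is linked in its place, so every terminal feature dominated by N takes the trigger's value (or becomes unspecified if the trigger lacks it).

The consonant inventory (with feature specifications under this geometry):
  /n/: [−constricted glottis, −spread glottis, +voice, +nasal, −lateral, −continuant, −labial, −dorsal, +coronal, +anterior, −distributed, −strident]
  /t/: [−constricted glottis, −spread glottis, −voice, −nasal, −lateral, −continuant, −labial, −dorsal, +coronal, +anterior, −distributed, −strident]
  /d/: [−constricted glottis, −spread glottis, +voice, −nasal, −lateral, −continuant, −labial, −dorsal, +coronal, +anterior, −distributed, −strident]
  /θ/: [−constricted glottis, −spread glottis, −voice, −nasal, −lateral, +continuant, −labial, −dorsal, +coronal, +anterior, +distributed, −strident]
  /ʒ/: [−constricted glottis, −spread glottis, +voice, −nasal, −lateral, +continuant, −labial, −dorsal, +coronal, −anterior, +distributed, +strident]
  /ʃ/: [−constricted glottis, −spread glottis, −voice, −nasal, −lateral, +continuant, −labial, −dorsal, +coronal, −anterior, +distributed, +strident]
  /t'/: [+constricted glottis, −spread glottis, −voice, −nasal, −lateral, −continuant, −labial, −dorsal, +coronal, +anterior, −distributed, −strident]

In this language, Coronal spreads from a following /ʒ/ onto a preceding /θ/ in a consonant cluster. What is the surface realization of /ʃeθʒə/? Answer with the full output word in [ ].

Coronal immediately or transitively dominates [coronal], [anterior], [distributed], [strident].
Spreading Coronal from /ʒ/ onto /θ/ replaces those values with /ʒ/'s: [+coronal], [−anterior], [+distributed], [+strident]. Features outside Coronal ([constricted glottis], [spread glottis], [voice], …) stay as in /θ/.
This feature bundle is that of [ʃ], so /ʃeθʒə/ surfaces as [ʃeʃʒə].

[ʃeʃʒə]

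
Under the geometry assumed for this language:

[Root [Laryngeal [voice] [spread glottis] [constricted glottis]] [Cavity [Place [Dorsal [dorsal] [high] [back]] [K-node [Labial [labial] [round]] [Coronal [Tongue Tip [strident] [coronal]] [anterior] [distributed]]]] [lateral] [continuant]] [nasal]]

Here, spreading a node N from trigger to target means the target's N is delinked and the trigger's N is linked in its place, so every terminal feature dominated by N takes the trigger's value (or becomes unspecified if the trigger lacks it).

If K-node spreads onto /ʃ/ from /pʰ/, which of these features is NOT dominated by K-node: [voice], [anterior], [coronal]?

[voice]

Under this geometry, K-node contains [labial], [round], [strident], [coronal], [anterior], [distributed].
Of the listed options, [anterior], [coronal] are among these and would be overwritten by spreading K-node.
[voice] attaches under Laryngeal, not under K-node, so /ʃ/ retains its own value for [voice].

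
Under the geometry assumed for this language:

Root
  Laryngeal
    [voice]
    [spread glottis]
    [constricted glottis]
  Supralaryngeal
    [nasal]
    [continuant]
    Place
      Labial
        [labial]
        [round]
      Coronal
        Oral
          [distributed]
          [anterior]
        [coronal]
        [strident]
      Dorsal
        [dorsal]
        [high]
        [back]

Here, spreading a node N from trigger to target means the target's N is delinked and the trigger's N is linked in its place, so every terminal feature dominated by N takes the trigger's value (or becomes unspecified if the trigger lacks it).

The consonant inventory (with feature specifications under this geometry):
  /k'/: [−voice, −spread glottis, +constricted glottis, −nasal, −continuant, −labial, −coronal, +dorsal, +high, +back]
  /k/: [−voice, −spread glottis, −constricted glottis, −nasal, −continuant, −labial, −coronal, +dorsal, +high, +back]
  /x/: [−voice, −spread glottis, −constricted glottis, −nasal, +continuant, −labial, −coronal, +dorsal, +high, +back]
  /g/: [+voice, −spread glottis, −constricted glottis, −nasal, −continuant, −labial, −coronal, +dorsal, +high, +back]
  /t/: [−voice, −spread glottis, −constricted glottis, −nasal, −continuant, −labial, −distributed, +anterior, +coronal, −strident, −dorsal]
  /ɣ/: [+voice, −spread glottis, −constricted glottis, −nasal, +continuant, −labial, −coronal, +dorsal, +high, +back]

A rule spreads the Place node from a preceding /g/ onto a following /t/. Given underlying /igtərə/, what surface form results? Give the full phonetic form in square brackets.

[igkərə]

The Place node dominates the terminals [labial], [round], [distributed], [anterior], [coronal], [strident], [dorsal], [high], [back].
Spreading Place from /g/ onto /t/ replaces those values with /g/'s: [−labial], [−coronal], [+dorsal], [+high], [+back]. Features outside Place ([voice], [spread glottis], [constricted glottis], …) stay as in /t/.
Among the inventory, only /k/ has exactly this specification, giving the surface form [igkərə].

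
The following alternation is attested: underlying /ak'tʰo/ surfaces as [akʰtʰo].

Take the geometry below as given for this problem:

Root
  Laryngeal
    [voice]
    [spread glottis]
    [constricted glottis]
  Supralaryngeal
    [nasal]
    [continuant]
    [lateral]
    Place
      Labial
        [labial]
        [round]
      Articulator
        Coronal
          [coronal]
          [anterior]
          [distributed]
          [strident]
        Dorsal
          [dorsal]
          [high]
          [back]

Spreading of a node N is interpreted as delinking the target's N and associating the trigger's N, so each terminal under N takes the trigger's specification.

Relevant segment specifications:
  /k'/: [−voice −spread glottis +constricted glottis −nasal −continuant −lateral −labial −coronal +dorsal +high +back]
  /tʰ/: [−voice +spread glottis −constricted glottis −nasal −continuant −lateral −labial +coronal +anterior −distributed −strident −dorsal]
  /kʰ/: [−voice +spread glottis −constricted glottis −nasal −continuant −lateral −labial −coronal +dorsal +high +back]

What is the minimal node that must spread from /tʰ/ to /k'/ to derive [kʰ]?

Laryngeal

/k'/ and [kʰ] differ in [spread glottis], [constricted glottis]; every other specified feature is identical.
In this geometry the lowest node dominating all of them is Laryngeal: every daughter of Laryngeal dominates only a proper subset, so no lower node suffices.
Delinking /k'/'s Laryngeal and associating /tʰ/'s Laryngeal gives precisely the feature bundle of [kʰ].
Since [coronal], [dorsal] are preserved even though /tʰ/ disagrees there, no node above Laryngeal spread.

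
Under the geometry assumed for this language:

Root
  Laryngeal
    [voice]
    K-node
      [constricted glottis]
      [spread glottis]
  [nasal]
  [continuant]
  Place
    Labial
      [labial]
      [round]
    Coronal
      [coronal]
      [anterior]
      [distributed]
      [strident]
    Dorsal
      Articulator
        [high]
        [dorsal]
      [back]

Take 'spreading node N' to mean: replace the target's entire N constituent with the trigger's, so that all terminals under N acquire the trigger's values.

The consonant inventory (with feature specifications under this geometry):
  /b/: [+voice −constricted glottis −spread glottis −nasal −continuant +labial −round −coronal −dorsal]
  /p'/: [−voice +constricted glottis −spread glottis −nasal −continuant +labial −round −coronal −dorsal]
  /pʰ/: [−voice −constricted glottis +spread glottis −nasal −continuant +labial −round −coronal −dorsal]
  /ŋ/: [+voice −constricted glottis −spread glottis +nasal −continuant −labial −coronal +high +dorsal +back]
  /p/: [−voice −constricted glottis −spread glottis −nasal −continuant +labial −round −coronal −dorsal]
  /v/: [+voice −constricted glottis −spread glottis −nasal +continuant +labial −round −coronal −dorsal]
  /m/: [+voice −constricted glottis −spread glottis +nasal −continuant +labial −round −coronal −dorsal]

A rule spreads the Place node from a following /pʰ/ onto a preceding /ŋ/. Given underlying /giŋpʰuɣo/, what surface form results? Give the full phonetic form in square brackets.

[gimpʰuɣo]

Place immediately or transitively dominates [labial], [round], [coronal], [anterior], [distributed], [strident], [high], [dorsal], [back].
After delinking /ŋ/'s Place and linking /pʰ/'s, the affected terminals become [+labial], [−round], [−coronal], [−dorsal]; [voice], [constricted glottis], [spread glottis], … (outside Place) are retained from /ŋ/.
This feature bundle is that of [m], so /giŋpʰuɣo/ surfaces as [gimpʰuɣo].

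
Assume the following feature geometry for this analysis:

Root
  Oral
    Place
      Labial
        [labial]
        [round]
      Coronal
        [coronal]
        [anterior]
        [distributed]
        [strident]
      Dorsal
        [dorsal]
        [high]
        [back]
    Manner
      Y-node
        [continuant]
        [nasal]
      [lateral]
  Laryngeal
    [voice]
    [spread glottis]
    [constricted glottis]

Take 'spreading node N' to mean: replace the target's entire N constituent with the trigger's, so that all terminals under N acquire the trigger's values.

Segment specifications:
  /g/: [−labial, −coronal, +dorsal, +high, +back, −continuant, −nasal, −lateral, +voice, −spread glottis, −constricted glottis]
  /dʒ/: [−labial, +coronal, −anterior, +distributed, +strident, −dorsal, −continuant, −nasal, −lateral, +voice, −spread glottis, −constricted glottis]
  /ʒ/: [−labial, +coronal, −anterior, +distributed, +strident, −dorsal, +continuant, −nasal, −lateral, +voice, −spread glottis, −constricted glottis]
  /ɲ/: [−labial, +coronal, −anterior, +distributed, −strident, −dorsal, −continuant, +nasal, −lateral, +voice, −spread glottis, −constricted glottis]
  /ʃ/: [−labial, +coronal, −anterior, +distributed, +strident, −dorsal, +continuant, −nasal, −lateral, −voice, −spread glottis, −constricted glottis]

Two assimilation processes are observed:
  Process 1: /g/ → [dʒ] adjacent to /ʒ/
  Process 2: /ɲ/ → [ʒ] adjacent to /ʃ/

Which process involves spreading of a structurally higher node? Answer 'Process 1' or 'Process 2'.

Process 1: the features that change are [coronal], [anterior], [distributed], [strident], [dorsal], [high], [back]; the minimal node is Place (depth 2).
In Process 2, [nasal], [continuant], [strident] change, so the minimal spreading node is Oral at depth 1.
Oral (depth 1) sits above Place (depth 2), making Process 2 the one with the higher spreading node.

Process 2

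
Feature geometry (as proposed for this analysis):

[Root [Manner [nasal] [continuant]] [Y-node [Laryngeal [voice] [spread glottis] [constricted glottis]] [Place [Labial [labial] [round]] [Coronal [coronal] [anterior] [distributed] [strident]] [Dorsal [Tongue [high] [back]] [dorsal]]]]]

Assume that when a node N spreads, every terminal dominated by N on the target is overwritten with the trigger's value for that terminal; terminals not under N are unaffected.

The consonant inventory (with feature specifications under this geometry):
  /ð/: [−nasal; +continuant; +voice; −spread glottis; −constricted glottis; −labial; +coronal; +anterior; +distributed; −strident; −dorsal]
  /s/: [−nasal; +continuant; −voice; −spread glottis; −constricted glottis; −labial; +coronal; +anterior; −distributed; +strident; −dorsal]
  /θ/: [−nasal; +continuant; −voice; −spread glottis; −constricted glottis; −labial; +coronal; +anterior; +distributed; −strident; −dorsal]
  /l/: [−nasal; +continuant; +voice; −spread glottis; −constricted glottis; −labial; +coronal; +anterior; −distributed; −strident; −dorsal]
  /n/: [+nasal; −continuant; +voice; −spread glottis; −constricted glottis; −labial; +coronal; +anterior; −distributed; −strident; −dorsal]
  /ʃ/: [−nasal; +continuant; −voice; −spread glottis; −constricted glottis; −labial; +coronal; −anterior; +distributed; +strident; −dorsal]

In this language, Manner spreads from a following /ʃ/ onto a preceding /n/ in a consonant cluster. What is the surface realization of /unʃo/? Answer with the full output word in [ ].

[ulʃo]

The Manner node dominates the terminals [nasal], [continuant].
The target acquires /ʃ/'s values for everything under Manner — [−nasal], [+continuant] — while keeping its own [voice], [spread glottis], [constricted glottis], ….
The resulting bundle matches /l/ in the inventory; substituting it for /n/ gives [ulʃo].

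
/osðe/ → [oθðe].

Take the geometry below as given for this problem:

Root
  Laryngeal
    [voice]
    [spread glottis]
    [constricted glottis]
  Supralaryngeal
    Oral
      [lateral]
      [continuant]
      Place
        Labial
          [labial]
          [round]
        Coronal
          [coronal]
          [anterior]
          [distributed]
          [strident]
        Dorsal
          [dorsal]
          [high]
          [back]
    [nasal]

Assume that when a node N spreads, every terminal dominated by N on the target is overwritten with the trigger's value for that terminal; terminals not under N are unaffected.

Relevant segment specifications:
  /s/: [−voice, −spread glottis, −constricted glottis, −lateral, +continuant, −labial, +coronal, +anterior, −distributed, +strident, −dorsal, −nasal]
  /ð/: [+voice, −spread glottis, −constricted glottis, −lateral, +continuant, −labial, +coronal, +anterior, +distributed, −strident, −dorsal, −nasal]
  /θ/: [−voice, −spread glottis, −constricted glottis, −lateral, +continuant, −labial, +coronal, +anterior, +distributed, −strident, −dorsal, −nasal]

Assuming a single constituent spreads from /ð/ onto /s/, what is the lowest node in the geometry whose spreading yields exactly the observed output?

The alternation /s/ → [θ] changes [distributed], [strident] and nothing else.
These terminals are all dominated by Coronal, and no proper subconstituent of Coronal covers them all; Coronal is their lowest common ancestor.
Delinking /s/'s Coronal and associating /ð/'s Coronal gives precisely the feature bundle of [θ].
[voice] stays as in /s/ although /ð/ differs there, so no node dominating it spread; among the remaining candidates Coronal is the lowest that derives the output.

Coronal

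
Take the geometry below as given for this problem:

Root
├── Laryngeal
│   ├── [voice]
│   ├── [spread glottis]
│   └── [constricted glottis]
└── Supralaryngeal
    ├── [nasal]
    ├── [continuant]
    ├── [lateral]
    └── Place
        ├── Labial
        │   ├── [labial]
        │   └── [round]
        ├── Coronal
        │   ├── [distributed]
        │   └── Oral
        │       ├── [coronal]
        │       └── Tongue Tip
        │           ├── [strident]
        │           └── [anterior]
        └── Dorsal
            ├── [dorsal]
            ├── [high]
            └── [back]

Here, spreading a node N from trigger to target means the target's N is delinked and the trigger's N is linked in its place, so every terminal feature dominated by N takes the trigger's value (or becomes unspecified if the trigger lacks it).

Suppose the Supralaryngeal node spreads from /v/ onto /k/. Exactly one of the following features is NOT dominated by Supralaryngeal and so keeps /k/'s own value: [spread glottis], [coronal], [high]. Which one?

[spread glottis]

The terminals dominated by Supralaryngeal are [nasal], [continuant], [lateral], [labial], [round], [distributed], [coronal], [strident], [anterior], [dorsal], [high], [back].
Of the listed options, [coronal], [high] are among these and would be overwritten by spreading Supralaryngeal.
But [spread glottis] is a dependent of Laryngeal, outside Supralaryngeal; it is therefore untouched by the spreading.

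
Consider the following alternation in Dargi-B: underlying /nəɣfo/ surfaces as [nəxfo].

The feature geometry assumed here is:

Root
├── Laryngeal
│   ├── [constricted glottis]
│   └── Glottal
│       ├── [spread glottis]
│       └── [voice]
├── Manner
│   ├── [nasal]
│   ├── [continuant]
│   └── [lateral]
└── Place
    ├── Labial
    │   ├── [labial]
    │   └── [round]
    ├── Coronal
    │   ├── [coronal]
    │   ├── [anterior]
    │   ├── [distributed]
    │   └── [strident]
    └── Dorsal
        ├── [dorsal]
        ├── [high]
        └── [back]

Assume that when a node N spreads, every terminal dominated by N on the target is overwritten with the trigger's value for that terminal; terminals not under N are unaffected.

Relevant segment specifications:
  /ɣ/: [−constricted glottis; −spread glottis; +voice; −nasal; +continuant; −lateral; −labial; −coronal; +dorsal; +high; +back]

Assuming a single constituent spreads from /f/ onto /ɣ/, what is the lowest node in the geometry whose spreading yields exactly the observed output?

The alternation /ɣ/ → [x] changes [voice] and nothing else.
Only a single terminal changes, and /f/ supplies the new value, so [voice] itself is the minimal spreading constituent.
Features on which the two segments disagree outside [voice], such as [dorsal], [labial], are unchanged — nothing dominating them spread, and [voice] is the minimal sufficient constituent.

[voice]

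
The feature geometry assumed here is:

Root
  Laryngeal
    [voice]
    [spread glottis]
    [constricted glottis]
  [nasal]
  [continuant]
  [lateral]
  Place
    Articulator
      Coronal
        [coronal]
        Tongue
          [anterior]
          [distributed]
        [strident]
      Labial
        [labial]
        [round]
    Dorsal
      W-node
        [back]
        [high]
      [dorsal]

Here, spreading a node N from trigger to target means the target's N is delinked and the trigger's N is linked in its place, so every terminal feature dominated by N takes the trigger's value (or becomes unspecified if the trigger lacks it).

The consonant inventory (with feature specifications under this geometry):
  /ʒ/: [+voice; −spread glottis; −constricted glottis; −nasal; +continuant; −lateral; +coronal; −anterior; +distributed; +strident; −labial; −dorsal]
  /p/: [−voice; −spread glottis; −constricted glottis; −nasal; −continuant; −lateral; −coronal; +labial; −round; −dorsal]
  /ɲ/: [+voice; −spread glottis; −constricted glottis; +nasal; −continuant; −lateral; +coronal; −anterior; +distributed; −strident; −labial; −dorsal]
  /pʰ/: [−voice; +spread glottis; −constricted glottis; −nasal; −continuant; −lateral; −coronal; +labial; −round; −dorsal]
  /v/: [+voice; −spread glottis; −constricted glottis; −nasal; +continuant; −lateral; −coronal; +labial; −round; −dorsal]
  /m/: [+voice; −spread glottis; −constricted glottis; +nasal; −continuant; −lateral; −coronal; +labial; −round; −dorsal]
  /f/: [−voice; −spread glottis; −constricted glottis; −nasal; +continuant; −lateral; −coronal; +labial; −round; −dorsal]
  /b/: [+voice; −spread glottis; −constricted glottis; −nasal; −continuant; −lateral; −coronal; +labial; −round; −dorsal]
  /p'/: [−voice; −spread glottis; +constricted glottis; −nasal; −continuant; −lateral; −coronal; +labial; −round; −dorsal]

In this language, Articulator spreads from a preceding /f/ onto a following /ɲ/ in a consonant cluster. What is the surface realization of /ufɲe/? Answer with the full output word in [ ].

[ufme]

Terminals under Articulator in this geometry: [coronal], [anterior], [distributed], [strident], [labial], [round].
Spreading Articulator from /f/ onto /ɲ/ replaces those values with /f/'s: [−coronal], [+labial], [−round]. Features outside Articulator ([voice], [spread glottis], [constricted glottis], …) stay as in /ɲ/.
The resulting bundle matches /m/ in the inventory; substituting it for /ɲ/ gives [ufme].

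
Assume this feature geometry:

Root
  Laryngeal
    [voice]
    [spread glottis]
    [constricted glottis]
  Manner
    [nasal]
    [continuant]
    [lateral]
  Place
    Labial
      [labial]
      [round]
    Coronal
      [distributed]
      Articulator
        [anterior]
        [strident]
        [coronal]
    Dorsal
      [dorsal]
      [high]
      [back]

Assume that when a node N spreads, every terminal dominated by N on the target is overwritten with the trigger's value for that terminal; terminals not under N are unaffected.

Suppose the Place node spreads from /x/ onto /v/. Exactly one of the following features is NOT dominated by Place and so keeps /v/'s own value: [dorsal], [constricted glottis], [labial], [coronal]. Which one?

Place dominates exactly [labial], [round], [distributed], [anterior], [strident], [coronal], [dorsal], [high], [back].
Spreading Place replaces [labial], [dorsal], [coronal] with the trigger's values, since each sits inside the Place constituent.
[constricted glottis] attaches under Laryngeal, not under Place, so /v/ retains its own value for [constricted glottis].

[constricted glottis]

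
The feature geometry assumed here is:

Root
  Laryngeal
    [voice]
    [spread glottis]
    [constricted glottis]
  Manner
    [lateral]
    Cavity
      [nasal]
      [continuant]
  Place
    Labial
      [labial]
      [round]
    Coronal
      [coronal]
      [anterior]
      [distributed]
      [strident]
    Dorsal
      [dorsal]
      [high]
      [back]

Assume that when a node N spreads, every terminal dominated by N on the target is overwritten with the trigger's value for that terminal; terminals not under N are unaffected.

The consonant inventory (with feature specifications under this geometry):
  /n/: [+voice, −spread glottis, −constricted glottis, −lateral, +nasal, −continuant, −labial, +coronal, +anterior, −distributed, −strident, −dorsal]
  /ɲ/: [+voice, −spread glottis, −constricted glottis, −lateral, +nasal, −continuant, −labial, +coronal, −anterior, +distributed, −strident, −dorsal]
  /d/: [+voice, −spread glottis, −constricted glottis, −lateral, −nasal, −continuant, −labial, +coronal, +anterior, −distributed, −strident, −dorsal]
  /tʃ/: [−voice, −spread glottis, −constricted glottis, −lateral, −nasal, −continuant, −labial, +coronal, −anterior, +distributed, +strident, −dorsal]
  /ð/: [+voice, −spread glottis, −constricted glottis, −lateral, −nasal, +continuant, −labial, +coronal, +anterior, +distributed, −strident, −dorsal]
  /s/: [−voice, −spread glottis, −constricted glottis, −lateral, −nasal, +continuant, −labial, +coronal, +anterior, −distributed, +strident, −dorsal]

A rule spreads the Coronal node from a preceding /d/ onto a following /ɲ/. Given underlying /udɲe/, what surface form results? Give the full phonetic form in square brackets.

[udne]

The Coronal node dominates the terminals [coronal], [anterior], [distributed], [strident].
The target acquires /d/'s values for everything under Coronal — [+coronal], [+anterior], [−distributed], [−strident] — while keeping its own [voice], [spread glottis], [constricted glottis], ….
This feature bundle is that of [n], so /udɲe/ surfaces as [udne].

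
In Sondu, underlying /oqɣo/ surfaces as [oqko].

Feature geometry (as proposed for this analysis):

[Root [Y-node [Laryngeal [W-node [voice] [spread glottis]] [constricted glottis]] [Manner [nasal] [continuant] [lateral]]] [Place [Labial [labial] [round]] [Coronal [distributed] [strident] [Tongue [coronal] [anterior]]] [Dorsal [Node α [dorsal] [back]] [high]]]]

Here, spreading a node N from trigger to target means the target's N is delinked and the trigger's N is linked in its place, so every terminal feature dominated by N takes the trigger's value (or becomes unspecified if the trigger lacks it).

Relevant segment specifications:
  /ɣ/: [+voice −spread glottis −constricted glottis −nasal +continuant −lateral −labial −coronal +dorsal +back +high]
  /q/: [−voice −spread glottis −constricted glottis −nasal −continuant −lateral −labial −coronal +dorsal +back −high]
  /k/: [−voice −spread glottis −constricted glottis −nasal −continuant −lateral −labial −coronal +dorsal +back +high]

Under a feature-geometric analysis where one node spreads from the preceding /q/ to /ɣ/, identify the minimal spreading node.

Y-node

Feature comparison: [voice], [continuant] differ between /ɣ/ and [k]; the remaining terminals match.
The smallest constituent containing every changed terminal is Y-node — each of its daughters lacks at least one of the affected features.
Delinking /ɣ/'s Y-node and associating /q/'s Y-node gives precisely the feature bundle of [k].
Since [high] is preserved even though /q/ disagrees there, no node above Y-node spread.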